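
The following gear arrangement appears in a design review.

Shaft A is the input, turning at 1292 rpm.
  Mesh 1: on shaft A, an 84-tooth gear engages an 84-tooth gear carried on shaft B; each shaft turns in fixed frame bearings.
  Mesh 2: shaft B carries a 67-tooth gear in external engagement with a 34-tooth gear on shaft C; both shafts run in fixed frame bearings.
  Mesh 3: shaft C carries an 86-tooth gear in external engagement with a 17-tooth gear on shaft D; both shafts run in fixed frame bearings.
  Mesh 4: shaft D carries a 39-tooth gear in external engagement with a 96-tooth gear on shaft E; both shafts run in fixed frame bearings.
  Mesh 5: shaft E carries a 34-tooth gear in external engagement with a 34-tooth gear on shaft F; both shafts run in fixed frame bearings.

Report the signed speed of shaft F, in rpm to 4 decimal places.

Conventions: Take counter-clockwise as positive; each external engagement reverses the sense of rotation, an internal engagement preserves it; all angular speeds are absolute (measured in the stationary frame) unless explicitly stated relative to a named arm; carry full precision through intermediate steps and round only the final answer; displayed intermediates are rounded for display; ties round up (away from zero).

class = fixed-axis compound train [5 meshes; 5 ratios multiply, 5 sense flips]
mesh 1 [84T→84T]: ω = 1292.0000×84/84 = 1292.0000 rpm, sense flips to −
mesh 2 [67T→34T]: ω = 1292.0000×67/34 = 2546.0000 rpm, sense flips to +
mesh 3 [86T→17T]: ω = 2546.0000×86/17 = 12879.7647 rpm, sense flips to −
mesh 4 [39T→96T]: ω = 12879.7647×39/96 = 5232.4044 rpm, sense flips to +
mesh 5 [34T→34T]: ω = 5232.4044×34/34 = 5232.4044 rpm, sense flips to −
signed output speed = -5232.4044 rpm

-5232.4044 rpm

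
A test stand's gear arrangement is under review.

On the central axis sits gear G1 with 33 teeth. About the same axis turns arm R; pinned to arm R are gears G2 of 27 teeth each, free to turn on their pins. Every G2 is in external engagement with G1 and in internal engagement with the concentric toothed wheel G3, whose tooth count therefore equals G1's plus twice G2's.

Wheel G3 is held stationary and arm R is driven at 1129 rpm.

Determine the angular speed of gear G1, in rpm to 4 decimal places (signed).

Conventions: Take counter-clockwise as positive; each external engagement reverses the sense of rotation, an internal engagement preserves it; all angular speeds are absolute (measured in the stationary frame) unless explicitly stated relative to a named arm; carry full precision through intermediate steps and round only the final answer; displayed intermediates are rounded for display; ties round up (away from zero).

+4105.4545 rpm

class = planetary set [G3 = 33+2·27 = 87; Willis about the carrier]
normalise by the input: solve with ω_arm = 1, then scale by 1129 rpm
ring teeth: 33 + 2·27 = 87
33(ω_sun−ω_arm) = −87(ω_ring−ω_arm),  ω_ring = 0, ω_arm = 1
ω_sun = 1 − (87/33)(0−1) = 40/11
scale: ω_sun = 40/11 × 1129 rpm = +4105.4545 rpm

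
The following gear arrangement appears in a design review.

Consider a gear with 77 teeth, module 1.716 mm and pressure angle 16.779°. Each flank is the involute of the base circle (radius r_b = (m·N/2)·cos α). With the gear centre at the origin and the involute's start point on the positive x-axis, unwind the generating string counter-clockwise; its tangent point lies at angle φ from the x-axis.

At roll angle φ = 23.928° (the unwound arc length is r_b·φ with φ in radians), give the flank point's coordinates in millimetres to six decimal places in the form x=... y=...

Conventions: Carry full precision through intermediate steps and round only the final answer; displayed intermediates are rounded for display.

single-mesh involute tooth geometry (77T wheel at module 1.716)
pitch radius r_p = m·N/2 = 1.716·77/2 = 66.066000
base radius r_b = r_p·cos α = 66.066000·cos 16.779° = 63.253264
roll angle φ = 23.928° = 0.41762238 rad
x = r_b·(cos φ + φ·sin φ) = 68.531030
y = r_b·(sin φ − φ·cos φ) = 1.509105

x=68.531030 y=1.509105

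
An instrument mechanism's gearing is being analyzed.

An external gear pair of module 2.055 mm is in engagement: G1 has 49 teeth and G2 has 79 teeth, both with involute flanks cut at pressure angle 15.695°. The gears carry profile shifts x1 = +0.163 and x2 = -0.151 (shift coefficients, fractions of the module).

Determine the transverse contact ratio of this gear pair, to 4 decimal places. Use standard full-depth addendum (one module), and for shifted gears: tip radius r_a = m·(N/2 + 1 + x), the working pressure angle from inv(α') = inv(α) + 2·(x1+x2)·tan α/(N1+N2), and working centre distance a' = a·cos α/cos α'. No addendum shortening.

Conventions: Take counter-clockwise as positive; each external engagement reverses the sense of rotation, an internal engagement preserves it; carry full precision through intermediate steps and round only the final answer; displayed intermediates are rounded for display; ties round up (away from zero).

single-mesh involute tooth geometry (49T engaging 79T at module 2.055)
base radii: r_b1 = 48.470311, r_b2 = 78.146012
tip radii: r_a1 = 52.737465, r_a2 = 82.917195
inv(α') = inv(15.695°) + 2·(+0.163-0.151)·tan α/(49+79) = 0.00711642  ⇒  α' = 15.73313°
a' = a·cos α / cos α' = 131.5200·cos 15.695°/cos 15.73313° = 131.544631
action lengths: √(r_a1²−r_b1²) = 20.781461, √(r_a2²−r_b2²) = 27.721147
base pitch p_b = π·m·cos α = 6.215264
CR = (20.781461 + 27.721147 − 131.544631·sin 15.73313°)/6.215264 = 2.064811
contact ratio ≈ 2.0648

2.0648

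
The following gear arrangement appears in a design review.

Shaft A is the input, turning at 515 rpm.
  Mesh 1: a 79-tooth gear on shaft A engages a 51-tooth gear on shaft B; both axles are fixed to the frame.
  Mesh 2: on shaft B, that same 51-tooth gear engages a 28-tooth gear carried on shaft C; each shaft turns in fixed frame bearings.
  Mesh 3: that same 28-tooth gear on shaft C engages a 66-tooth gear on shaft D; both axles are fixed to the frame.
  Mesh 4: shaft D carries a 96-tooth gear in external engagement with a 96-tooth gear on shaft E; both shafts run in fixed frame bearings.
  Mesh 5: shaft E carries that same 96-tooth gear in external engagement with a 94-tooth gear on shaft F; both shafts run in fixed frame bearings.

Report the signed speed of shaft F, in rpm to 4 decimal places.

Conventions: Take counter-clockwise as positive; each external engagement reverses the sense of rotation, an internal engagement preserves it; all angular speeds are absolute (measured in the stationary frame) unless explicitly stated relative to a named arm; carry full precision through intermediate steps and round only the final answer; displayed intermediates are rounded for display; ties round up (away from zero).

recognized (6 fixed axles, 5 meshes): fixed-axis compound train
mesh 1 [79T→51T]: ω = 515.0000×79/51 = 797.7451 rpm, sense flips to −
mesh 2 [51T→28T]: ω = 797.7451×51/28 = 1453.0357 rpm, sense flips to +
mesh 3 [28T→66T]: ω = 1453.0357×28/66 = 616.4394 rpm, sense flips to −
mesh 4 [96T→96T]: ω = 616.4394×96/96 = 616.4394 rpm, sense flips to +
mesh 5 [96T→94T]: ω = 616.4394×96/94 = 629.5551 rpm, sense flips to −
signed output speed = -629.5551 rpm

-629.5551 rpm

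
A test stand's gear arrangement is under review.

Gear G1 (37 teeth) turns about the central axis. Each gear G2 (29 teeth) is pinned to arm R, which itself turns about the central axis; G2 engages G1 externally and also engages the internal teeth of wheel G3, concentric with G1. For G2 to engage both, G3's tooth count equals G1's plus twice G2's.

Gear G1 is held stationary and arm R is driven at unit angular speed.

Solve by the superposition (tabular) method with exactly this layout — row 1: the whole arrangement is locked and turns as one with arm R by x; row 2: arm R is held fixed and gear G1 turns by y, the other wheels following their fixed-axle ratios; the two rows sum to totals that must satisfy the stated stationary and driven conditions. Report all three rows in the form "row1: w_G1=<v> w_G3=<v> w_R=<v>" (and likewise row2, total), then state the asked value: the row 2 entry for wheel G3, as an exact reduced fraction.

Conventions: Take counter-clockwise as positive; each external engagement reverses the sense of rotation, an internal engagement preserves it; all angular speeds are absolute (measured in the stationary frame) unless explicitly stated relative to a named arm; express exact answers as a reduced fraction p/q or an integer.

row1: w_G1=1 w_G3=1 w_R=1
row2: w_G1=-1 w_G3=37/95 w_R=0
total: w_G1=0 w_G3=132/95 w_R=1
asked value: 37/95

recognized (axles ride arm R): planetary set, 37/29/95 teeth
superposition row 1 [locked train]: every member turns x
superposition row 2 [arm held]: sun y, ring −(37/95)·y, arm 0
boundary: total ω_sun = x + y = 0 and total ω_arm = x = 1  ⇒  y = -1, x = 1
row 2 ring = −(37/95)·(-1) = 37/95
totals (row 1 + row 2): sun 1 + (-1) = 0, ring 1 + 37/95 = 132/95, arm 1 + 0 = 1
asked cell (row2, ring) = 37/95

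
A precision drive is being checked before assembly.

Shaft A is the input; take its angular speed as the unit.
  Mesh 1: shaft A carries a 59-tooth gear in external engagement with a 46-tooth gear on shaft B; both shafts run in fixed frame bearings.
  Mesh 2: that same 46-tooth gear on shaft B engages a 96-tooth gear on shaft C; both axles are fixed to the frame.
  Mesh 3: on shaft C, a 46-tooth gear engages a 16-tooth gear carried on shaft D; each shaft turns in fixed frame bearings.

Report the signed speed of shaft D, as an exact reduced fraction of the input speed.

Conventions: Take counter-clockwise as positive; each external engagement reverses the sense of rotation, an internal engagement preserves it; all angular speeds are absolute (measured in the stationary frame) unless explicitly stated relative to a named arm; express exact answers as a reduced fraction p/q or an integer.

3-mesh fixed-axis compound train (all bearings frame-fixed)
mesh 1 [59T→46T]: |ω|/ω_in = 1×59/46 = 59/46, sense flips to −
mesh 2 [46T→96T]: |ω|/ω_in = (59/46)×46/96 = 59/96, sense flips to +
mesh 3 [46T→16T]: |ω|/ω_in = (59/96)×46/16 = 1357/768, sense flips to −
signed output speed (× input speed) = -1357/768

-1357/768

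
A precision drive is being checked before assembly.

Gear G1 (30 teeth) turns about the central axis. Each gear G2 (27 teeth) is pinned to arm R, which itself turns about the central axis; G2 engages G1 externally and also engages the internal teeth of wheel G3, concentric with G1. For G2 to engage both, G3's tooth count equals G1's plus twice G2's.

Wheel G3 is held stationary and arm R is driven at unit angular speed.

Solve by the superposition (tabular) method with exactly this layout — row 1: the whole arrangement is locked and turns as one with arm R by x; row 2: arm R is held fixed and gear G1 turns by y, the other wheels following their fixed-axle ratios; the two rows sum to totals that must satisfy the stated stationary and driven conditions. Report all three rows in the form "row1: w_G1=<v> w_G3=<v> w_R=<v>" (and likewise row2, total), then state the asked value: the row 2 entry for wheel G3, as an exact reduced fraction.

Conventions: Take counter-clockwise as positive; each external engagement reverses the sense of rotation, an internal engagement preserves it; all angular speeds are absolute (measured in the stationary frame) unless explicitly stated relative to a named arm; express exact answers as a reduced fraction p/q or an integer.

row1: w_G1=1 w_G3=1 w_R=1
row2: w_G1=14/5 w_G3=-1 w_R=0
total: w_G1=19/5 w_G3=0 w_R=1
asked value: -1

class = planetary set [G3 = 30+2·27 = 84; Willis about the carrier]
row 1: whole set turns with the arm by x
row 2 (arm held, sun turns y): ω_ring = −(30/84)·y, ω_arm = 0
boundary: total ω_ring = x − (30/84)·y = 0 and total ω_arm = x = 1  ⇒  y = 14/5, x = 1
row 2 ring = −(30/84)·14/5 = -1
totals (row 1 + row 2): sun 1 + 14/5 = 19/5, ring 1 + (-1) = 0, arm 1 + 0 = 1
asked cell (row2, ring) = -1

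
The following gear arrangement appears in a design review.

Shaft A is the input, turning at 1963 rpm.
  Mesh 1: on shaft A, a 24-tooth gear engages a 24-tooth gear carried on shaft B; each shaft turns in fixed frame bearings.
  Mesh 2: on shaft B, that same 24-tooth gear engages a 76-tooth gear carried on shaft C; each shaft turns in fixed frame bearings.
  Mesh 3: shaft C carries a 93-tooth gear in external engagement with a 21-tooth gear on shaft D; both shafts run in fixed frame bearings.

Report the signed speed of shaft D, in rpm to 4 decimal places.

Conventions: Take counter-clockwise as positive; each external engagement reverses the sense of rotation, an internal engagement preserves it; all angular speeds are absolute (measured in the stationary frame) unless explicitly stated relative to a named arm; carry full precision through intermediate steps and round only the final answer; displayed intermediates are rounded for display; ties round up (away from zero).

3-mesh fixed-axis compound train (all bearings frame-fixed)
mesh 1 [24T→24T]: ω = 1963.0000×24/24 = 1963.0000 rpm, sense flips to −
mesh 2 [24T→76T]: ω = 1963.0000×24/76 = 619.8947 rpm, sense flips to +
mesh 3 [93T→21T]: ω = 619.8947×93/21 = 2745.2481 rpm, sense flips to −
signed output speed = -2745.2481 rpm

-2745.2481 rpm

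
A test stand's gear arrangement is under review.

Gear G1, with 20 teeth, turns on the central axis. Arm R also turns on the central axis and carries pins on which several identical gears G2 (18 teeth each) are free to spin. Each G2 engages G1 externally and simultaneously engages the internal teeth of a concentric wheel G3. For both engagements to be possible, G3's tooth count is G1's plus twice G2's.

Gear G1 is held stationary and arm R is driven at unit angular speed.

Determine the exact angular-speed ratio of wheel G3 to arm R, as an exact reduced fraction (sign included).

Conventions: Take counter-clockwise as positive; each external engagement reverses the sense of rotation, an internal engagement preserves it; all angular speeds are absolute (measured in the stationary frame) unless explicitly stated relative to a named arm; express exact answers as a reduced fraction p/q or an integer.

planetary set (20T centre, 18T on arm, 56T internal) — Willis relation
ring teeth: 20 + 2·18 = 56
20(ω_sun−ω_arm) = −56(ω_ring−ω_arm),  ω_sun = 0, ω_arm = 1
ω_ring = 1 − (20/56)(0−1) = 19/14
ω_out/ω_in = 19/14

19/14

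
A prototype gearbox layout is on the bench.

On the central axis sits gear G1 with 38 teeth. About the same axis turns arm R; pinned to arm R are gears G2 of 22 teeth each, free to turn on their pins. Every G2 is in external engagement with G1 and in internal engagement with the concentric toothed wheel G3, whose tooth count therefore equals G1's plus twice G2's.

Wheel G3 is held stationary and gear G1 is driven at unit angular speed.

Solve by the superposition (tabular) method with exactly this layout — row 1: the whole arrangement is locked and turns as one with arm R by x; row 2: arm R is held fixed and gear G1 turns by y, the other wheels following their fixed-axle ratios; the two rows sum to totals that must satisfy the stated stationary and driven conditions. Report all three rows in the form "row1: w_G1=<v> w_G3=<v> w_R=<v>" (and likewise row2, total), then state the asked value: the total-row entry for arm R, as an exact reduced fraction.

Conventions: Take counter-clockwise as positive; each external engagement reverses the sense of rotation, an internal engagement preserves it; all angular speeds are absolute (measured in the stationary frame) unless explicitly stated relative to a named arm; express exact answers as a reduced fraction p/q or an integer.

row1: w_G1=19/60 w_G3=19/60 w_R=19/60
row2: w_G1=41/60 w_G3=-19/60 w_R=0
total: w_G1=1 w_G3=0 w_R=19/60
asked value: 19/60

topology: planetary set — G1 38T / G2 22T / G3 82T, arm = carrier (Willis)
row 1 — lock + rotate with arm: ω_sun = ω_ring = ω_arm = x
row 2 — arm fixed, fixed-axis ratios: sun y, ring −(38/82)·y, arm 0
boundary: total ω_ring = x − (38/82)·y = 0 and total ω_sun = x + y = 1  ⇒  y = 41/60, x = 19/60
row 2 ring = −(38/82)·41/60 = -19/60
totals (row 1 + row 2): sun 19/60 + 41/60 = 1, ring 19/60 + (-19/60) = 0, arm 19/60 + 0 = 19/60
asked cell (total, arm) = 19/60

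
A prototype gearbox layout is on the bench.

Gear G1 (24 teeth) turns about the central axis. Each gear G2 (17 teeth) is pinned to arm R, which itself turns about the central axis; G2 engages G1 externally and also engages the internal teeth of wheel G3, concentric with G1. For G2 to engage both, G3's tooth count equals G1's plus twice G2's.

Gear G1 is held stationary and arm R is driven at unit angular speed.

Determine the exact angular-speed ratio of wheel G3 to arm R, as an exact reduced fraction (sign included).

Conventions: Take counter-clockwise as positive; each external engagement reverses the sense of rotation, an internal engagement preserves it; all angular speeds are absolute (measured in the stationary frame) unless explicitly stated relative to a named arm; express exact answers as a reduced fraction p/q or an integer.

41/29

class = planetary set [G3 = 24+2·17 = 58; Willis about the carrier]
ring teeth: 24 + 2·17 = 58
24(ω_sun−ω_arm) = −58(ω_ring−ω_arm),  ω_sun = 0, ω_arm = 1
ω_ring = 1 − (24/58)(0−1) = 41/29
ω_out/ω_in = 41/29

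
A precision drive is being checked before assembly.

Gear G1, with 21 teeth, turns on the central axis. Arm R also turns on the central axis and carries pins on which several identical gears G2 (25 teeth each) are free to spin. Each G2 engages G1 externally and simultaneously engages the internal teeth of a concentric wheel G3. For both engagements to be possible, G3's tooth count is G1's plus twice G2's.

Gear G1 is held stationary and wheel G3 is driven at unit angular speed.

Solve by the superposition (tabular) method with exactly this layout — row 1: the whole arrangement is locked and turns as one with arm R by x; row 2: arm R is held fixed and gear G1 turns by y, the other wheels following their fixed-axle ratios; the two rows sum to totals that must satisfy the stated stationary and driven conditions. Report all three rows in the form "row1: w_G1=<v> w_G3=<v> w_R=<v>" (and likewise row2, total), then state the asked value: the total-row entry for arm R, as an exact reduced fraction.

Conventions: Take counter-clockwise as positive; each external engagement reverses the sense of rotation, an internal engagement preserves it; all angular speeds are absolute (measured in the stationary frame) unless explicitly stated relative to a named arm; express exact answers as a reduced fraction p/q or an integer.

row1: w_G1=71/92 w_G3=71/92 w_R=71/92
row2: w_G1=-71/92 w_G3=21/92 w_R=0
total: w_G1=0 w_G3=1 w_R=71/92
asked value: 71/92

class = planetary set [G3 = 21+2·25 = 71; Willis about the carrier]
row 1: whole set turns with the arm by x
row 2: sun turns y, ring = −(21/71)·y, arm 0
boundary: total ω_sun = x + y = 0 and total ω_ring = x − (21/71)·y = 1  ⇒  y = -71/92, x = 71/92
row 2 ring = −(21/71)·(-71/92) = 21/92
totals (row 1 + row 2): sun 71/92 + (-71/92) = 0, ring 71/92 + 21/92 = 1, arm 71/92 + 0 = 71/92
asked cell (total, arm) = 71/92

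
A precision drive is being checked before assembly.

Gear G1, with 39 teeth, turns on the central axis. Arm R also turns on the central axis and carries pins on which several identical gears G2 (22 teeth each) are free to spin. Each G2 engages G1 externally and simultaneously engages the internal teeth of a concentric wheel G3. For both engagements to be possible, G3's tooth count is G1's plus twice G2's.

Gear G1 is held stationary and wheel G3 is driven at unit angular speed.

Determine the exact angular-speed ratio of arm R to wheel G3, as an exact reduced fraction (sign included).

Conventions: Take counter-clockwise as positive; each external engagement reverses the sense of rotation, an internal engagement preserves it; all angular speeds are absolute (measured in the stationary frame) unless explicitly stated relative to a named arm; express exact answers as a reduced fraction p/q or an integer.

83/122

class = planetary set [G3 = 39+2·22 = 83; Willis about the carrier]
ring teeth: 39 + 2·22 = 83
39(ω_sun−ω_arm) = −83(ω_ring−ω_arm),  ω_sun = 0, ω_ring = 1
39(0−ω_arm) = −83(1−ω_arm)  ⇒  122·ω_arm = 83  ⇒  ω_arm = 83/122
ω_out/ω_in = 83/122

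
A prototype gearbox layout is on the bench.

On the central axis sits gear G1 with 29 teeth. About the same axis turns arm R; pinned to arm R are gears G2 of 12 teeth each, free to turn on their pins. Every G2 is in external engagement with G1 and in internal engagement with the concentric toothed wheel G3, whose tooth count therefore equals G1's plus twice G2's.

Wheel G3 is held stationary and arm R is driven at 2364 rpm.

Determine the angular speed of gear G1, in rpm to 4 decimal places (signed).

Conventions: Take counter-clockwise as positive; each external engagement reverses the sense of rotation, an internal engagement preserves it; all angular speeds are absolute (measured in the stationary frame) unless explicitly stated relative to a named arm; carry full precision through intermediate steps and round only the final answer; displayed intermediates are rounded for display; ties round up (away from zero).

recognized (axles ride arm R): planetary set, 29/12/53 teeth
normalise by the input: solve with ω_arm = 1, then scale by 2364 rpm
ring teeth: 29 + 2·12 = 53
29(ω_sun−ω_arm) = −53(ω_ring−ω_arm),  ω_ring = 0, ω_arm = 1
ω_sun = 1 − (53/29)(0−1) = 82/29
scale: ω_sun = 82/29 × 2364 rpm = +6684.4138 rpm

+6684.4138 rpm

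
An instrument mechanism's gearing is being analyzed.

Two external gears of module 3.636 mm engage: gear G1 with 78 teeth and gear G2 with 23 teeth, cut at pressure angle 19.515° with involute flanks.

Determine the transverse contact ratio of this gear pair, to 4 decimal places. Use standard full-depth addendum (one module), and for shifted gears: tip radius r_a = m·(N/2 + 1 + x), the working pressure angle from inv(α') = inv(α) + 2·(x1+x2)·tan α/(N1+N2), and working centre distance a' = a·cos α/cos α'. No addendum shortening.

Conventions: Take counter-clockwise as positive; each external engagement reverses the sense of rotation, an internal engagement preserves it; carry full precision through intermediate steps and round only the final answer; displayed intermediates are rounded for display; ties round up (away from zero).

1.7315

topology: single-mesh involute geometry — m = 3.636, 78T/23T pair
base radii: r_b1 = 133.657937, r_b2 = 39.411956
tip radii: r_a1 = 145.440000, r_a2 = 45.450000
no profile shift: α' = α, a' = a
action lengths: √(r_a1²−r_b1²) = 57.344132, √(r_a2²−r_b2²) = 22.636259
base pitch p_b = π·m·cos α = 10.766636
CR = (57.344132 + 22.636259 − 183.618000·sin 19.51500°)/10.766636 = 1.731472
contact ratio ≈ 1.7315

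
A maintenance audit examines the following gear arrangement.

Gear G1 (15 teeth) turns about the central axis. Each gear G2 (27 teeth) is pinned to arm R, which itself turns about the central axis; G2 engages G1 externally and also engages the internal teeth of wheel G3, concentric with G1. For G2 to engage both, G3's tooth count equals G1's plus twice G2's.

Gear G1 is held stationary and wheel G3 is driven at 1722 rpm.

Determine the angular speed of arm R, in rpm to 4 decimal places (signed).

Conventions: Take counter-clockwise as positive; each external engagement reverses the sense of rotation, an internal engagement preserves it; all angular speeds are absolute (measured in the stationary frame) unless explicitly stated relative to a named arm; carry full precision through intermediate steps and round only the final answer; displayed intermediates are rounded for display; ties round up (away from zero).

recognized (axles ride arm R): planetary set, 15/27/69 teeth
normalise by the input: solve with ω_ring = 1, then scale by 1722 rpm
ring teeth: 15 + 2·27 = 69
15(ω_sun−ω_arm) = −69(ω_ring−ω_arm),  ω_sun = 0, ω_ring = 1
15(0−ω_arm) = −69(1−ω_arm)  ⇒  84·ω_arm = 69  ⇒  ω_arm = 23/28
scale: ω_arm = 23/28 × 1722 rpm = +1414.5000 rpm

+1414.5000 rpm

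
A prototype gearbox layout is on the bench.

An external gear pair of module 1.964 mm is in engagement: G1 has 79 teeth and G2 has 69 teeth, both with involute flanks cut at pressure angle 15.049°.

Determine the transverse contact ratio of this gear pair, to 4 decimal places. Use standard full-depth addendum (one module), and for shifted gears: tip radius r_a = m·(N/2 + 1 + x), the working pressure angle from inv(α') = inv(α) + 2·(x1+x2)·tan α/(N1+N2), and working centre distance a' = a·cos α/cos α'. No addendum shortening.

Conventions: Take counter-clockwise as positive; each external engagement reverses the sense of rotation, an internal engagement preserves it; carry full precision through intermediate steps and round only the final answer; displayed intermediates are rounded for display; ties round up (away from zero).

2.1925

class = single-mesh tooth geometry [involute pair 79T × 69T, m = 1.964]
base radii: r_b1 = 74.917395, r_b2 = 65.434180
tip radii: r_a1 = 79.542000, r_a2 = 69.722000
no profile shift: α' = α, a' = a
action lengths: √(r_a1²−r_b1²) = 26.726648, √(r_a2²−r_b2²) = 24.073332
base pitch p_b = π·m·cos α = 5.958479
CR = (26.726648 + 24.073332 − 145.336000·sin 15.04900°)/5.958479 = 2.192541
contact ratio ≈ 2.1925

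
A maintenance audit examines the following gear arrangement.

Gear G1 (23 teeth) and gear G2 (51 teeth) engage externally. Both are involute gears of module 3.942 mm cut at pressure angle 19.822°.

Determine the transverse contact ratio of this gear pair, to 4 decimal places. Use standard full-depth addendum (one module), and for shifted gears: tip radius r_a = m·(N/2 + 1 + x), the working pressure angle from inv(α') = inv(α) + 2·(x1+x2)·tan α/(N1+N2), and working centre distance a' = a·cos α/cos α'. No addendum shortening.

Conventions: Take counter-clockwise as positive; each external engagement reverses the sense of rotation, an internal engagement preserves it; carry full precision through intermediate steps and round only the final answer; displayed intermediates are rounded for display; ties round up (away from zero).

1.6830

topology: single-mesh involute geometry — m = 3.942, 23T/51T pair
base radii: r_b1 = 42.647048, r_b2 = 94.565194
tip radii: r_a1 = 49.275000, r_a2 = 104.463000
no profile shift: α' = α, a' = a
action lengths: √(r_a1²−r_b1²) = 24.683089, √(r_a2²−r_b2²) = 44.384033
base pitch p_b = π·m·cos α = 11.650405
CR = (24.683089 + 44.384033 − 145.854000·sin 19.82200°)/11.650405 = 1.683045
contact ratio ≈ 1.6830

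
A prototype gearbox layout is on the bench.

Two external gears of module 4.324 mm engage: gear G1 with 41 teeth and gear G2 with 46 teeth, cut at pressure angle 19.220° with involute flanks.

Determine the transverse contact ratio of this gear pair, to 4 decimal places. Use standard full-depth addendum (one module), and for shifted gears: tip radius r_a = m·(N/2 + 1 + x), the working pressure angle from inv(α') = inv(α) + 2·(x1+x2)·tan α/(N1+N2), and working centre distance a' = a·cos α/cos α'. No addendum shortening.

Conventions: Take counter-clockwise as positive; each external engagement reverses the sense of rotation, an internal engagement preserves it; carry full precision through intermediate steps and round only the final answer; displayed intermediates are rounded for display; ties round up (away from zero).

single-mesh involute tooth geometry (41T engaging 46T at module 4.324)
base radii: r_b1 = 83.701229, r_b2 = 93.908696
tip radii: r_a1 = 92.966000, r_a2 = 103.776000
no profile shift: α' = α, a' = a
action lengths: √(r_a1²−r_b1²) = 40.457155, √(r_a2²−r_b2²) = 44.165766
base pitch p_b = π·m·cos α = 12.827081
CR = (40.457155 + 44.165766 − 188.094000·sin 19.22000°)/12.827081 = 1.769933
contact ratio ≈ 1.7699

1.7699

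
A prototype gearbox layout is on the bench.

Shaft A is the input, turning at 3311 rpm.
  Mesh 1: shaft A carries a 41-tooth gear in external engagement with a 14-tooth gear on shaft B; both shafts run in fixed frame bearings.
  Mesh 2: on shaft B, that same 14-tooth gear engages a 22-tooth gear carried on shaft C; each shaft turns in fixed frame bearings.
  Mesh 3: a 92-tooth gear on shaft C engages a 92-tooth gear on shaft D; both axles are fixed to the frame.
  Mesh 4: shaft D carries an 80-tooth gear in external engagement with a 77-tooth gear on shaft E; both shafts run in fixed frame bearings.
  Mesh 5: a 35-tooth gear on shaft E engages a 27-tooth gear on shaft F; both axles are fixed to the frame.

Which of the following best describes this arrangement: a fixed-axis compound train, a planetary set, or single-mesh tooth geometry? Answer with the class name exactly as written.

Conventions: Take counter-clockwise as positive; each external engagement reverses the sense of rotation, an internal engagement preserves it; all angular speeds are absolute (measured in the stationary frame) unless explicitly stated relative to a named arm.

fixed-axis compound train

topology: fixed-axis compound train — 5 meshes, A→F
classification: fixed-axis compound train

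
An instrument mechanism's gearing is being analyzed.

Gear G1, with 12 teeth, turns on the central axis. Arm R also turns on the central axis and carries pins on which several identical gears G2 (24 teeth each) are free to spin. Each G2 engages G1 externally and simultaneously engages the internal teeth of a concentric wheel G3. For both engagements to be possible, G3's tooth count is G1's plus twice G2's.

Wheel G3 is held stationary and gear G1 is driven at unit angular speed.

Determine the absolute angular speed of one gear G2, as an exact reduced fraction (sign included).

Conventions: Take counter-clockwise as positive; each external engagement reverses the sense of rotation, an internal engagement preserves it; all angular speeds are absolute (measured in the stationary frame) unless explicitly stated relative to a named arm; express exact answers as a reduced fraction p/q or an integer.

-1/4

recognized (axles ride arm R): planetary set, 12/24/60 teeth
ring teeth: 12 + 2·24 = 60
12(ω_sun−ω_arm) = −60(ω_ring−ω_arm),  ω_ring = 0, ω_sun = 1
12(1−ω_arm) = −60(0−ω_arm)  ⇒  72·ω_arm = 12  ⇒  ω_arm = 1/6
sun–planet mesh: 12·(1−1/6) = −24·(ω_p−ω_arm)  ⇒  ω_p−ω_arm = -5/12
ω_p = 1/6 − 5/12 = -1/4
exact speed ratio = -1/4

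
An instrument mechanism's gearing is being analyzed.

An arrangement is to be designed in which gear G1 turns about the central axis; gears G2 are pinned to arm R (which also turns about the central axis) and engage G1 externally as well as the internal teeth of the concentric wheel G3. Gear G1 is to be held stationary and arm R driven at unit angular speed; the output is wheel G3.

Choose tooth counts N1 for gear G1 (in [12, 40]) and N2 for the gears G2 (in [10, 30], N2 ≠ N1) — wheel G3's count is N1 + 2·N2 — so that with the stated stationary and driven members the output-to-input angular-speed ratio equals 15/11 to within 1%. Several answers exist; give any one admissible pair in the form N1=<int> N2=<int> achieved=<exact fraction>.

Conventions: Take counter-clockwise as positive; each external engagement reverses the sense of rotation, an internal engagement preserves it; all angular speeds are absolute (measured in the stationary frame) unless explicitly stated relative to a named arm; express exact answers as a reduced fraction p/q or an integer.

N1=16 N2=14 achieved=15/11

design class (target 15/11): planetary set
Willis with ω_sun = 0: ω_ring/ω_arm = (N1+N3)/N3; set equal to 15/11  ⇒  N3/N1 = 1/(15/11 − 1) = 11/4
N3 = N1 + 2·N2  ⇒  N2/N1 = (N3/N1 − 1)/2 = (11/4 − 1)/2 = 7/8
smallest multiple with N1 ≥ 12 and N2 ≥ 10: k = 2  ⇒  N1 = 2·8 = 16, N2 = 2·7 = 14 (N1 ≤ 40, N2 ≤ 30, N2 ≠ N1 ✓), N3 = 16 + 2·14 = 44
check: (N1+N3)/N3 with N1 = 16, N3 = 44 gives 15/11; |achieved − target| = 0 ≤ 3/220 ✓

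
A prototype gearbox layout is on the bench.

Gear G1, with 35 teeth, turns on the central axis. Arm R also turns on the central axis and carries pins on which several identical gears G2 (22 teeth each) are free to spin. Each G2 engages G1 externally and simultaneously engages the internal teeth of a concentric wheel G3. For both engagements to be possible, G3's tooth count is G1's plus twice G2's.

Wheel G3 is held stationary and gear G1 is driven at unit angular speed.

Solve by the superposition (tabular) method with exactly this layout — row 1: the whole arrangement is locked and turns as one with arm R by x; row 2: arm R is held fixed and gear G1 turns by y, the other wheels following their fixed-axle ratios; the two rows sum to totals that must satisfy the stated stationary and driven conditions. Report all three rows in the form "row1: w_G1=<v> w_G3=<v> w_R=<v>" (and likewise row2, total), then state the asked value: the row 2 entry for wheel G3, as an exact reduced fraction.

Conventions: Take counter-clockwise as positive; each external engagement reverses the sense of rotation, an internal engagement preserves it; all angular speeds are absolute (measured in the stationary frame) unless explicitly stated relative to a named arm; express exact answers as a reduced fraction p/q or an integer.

class = planetary set [G3 = 35+2·22 = 79; Willis about the carrier]
superposition row 1 [locked train]: every member turns x
superposition row 2 [arm held]: sun y, ring −(35/79)·y, arm 0
boundary: total ω_ring = x − (35/79)·y = 0 and total ω_sun = x + y = 1  ⇒  y = 79/114, x = 35/114
row 2 ring = −(35/79)·79/114 = -35/114
totals (row 1 + row 2): sun 35/114 + 79/114 = 1, ring 35/114 + (-35/114) = 0, arm 35/114 + 0 = 35/114
asked cell (row2, ring) = -35/114

row1: w_G1=35/114 w_G3=35/114 w_R=35/114
row2: w_G1=79/114 w_G3=-35/114 w_R=0
total: w_G1=1 w_G3=0 w_R=35/114
asked value: -35/114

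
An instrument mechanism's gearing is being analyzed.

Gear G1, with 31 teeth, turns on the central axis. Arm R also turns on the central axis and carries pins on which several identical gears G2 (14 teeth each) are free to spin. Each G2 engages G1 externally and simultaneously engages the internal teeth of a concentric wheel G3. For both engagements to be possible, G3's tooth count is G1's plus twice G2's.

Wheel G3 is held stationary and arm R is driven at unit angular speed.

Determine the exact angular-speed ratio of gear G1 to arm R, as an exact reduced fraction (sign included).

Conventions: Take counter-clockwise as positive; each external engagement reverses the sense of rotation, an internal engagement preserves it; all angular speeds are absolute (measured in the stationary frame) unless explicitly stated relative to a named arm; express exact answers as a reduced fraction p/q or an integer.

90/31

topology: planetary set — G1 31T / G2 14T / G3 59T, arm = carrier (Willis)
ring teeth: 31 + 2·14 = 59
31(ω_sun−ω_arm) = −59(ω_ring−ω_arm),  ω_ring = 0, ω_arm = 1
ω_sun = 1 − (59/31)(0−1) = 90/31
ω_out/ω_in = 90/31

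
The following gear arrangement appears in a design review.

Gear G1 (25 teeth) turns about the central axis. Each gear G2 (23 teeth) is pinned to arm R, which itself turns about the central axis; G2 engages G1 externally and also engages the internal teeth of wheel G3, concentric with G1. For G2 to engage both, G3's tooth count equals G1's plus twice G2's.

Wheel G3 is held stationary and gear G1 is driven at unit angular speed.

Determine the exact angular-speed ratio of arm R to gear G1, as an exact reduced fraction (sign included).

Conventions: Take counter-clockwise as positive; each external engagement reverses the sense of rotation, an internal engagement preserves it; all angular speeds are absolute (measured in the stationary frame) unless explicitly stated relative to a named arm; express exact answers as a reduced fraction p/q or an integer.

25/96

class = planetary set [G3 = 25+2·23 = 71; Willis about the carrier]
ring teeth: 25 + 2·23 = 71
25(ω_sun−ω_arm) = −71(ω_ring−ω_arm),  ω_ring = 0, ω_sun = 1
25(1−ω_arm) = −71(0−ω_arm)  ⇒  96·ω_arm = 25  ⇒  ω_arm = 25/96
ω_out/ω_in = 25/96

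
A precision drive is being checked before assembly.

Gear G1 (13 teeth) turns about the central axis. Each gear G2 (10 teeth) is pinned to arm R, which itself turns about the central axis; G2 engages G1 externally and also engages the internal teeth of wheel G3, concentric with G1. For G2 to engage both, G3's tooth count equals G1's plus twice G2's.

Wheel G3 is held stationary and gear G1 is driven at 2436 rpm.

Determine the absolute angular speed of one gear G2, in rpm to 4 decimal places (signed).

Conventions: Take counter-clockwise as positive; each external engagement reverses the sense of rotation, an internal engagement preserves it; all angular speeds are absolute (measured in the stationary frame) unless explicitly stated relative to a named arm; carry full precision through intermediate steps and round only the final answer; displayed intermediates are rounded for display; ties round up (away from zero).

recognized (axles ride arm R): planetary set, 13/10/33 teeth
normalise by the input: solve with ω_sun = 1, then scale by 2436 rpm
ring teeth: 13 + 2·10 = 33
13(ω_sun−ω_arm) = −33(ω_ring−ω_arm),  ω_ring = 0, ω_sun = 1
13(1−ω_arm) = −33(0−ω_arm)  ⇒  46·ω_arm = 13  ⇒  ω_arm = 13/46
sun–planet mesh: 13·(1−13/46) = −10·(ω_p−ω_arm)  ⇒  ω_p−ω_arm = -429/460
ω_p = 13/46 − 429/460 = -13/20
scale: ω_p = -13/20 × 2436 rpm = -1583.4000 rpm

-1583.4000 rpm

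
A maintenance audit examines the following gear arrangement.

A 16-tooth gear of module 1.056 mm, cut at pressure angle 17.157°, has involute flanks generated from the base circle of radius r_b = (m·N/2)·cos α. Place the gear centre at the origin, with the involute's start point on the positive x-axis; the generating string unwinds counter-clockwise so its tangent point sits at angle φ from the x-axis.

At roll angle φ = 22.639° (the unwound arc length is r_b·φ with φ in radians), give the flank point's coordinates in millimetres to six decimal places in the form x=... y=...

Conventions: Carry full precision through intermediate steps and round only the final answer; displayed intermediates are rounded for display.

recognized (one wheel, involute flank): single-mesh tooth geometry, m = 1.056, N = 16
pitch radius r_p = m·N/2 = 1.056·16/2 = 8.448000
base radius r_b = r_p·cos α = 8.448000·cos 17.157° = 8.072064
roll angle φ = 22.639° = 0.39512509 rad
x = r_b·(cos φ + φ·sin φ) = 8.677803
y = r_b·(sin φ − φ·cos φ) = 0.163407

x=8.677803 y=0.163407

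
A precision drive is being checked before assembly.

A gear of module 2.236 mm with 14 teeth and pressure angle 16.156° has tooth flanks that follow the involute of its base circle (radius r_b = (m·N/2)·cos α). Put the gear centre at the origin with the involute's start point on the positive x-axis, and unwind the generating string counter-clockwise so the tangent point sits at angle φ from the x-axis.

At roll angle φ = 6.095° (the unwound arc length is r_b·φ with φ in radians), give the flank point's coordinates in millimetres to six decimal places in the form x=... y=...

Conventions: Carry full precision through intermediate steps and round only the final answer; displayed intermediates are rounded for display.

recognized (one wheel, involute flank): single-mesh tooth geometry, m = 2.236, N = 14
pitch radius r_p = m·N/2 = 2.236·14/2 = 15.652000
base radius r_b = r_p·cos α = 15.652000·cos 16.156° = 15.033866
roll angle φ = 6.095° = 0.10637782 rad
x = r_b·(cos φ + φ·sin φ) = 15.118689
y = r_b·(sin φ − φ·cos φ) = 0.006026

x=15.118689 y=0.006026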